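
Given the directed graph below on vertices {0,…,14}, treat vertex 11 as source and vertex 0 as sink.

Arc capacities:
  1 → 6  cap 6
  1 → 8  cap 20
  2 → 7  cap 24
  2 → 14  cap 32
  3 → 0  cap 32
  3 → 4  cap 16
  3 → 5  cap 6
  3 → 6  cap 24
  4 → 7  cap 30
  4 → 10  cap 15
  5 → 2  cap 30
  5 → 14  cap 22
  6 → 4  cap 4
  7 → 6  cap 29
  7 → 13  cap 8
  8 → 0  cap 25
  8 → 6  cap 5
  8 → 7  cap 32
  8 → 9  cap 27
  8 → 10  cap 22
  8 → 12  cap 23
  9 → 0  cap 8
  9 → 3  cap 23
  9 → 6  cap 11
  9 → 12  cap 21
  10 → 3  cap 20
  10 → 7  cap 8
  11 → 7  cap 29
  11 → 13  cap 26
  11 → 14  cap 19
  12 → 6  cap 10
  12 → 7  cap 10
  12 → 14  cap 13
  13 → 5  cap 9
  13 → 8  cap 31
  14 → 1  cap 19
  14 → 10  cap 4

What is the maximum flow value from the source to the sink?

Maximum flow value: 57

augment #1: 11→13→8→0 bottleneck 25, total now 25
augment #2: 11→13→8→9→0 bottleneck 1, total now 26
augment #3: 11→14→10→3→0 bottleneck 4, total now 30
augment #4: 11→7→13→8→9→0 bottleneck 5, total now 35
augment #5: 11→14→1→8→9→0 bottleneck 2, total now 37
augment #6: 11→7→6→4→10→3→0 bottleneck 4, total now 41
augment #7: 11→14→1→8→9→3→0 bottleneck 13, total now 54
augment #8: 11→7→13→5→14→1→8→9→3→0 bottleneck 3, total now 57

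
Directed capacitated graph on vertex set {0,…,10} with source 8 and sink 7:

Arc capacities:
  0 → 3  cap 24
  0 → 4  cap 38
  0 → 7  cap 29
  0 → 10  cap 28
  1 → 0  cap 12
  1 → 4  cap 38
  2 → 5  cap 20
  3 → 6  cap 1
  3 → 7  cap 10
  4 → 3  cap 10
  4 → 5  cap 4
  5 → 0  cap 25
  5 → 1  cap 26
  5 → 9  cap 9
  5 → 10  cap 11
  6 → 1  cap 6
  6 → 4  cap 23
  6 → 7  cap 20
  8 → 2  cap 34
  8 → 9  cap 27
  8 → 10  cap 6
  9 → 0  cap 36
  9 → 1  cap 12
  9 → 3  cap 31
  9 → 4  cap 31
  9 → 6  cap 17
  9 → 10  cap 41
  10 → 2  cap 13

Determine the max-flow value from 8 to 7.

Maximum flow value: 47

augment #1: 8→9→0→7 bottleneck 27, total now 27
augment #2: 8→2→5→0→7 bottleneck 2, total now 29
augment #3: 8→2→5→0→3→7 bottleneck 10, total now 39
augment #4: 8→2→5→9→6→7 bottleneck 8, total now 47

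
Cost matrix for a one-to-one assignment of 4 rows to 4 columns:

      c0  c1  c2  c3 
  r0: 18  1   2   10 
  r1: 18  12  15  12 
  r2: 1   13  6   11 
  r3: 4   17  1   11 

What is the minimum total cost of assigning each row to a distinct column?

Minimum assignment cost: 15

optimal assignment: row0→col1 (cost 1), row1→col3 (cost 12), row2→col0 (cost 1), row3→col2 (cost 1)
total = 1 + 12 + 1 + 1 = 15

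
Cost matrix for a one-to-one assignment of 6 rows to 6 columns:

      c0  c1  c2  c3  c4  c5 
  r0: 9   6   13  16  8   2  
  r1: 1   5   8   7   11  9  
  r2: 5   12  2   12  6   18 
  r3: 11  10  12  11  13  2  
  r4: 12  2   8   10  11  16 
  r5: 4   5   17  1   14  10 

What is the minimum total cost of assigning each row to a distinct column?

Minimum assignment cost: 16

optimal assignment: row0→col4 (cost 8), row1→col0 (cost 1), row2→col2 (cost 2), row3→col5 (cost 2), row4→col1 (cost 2), row5→col3 (cost 1)
total = 8 + 1 + 2 + 2 + 2 + 1 = 16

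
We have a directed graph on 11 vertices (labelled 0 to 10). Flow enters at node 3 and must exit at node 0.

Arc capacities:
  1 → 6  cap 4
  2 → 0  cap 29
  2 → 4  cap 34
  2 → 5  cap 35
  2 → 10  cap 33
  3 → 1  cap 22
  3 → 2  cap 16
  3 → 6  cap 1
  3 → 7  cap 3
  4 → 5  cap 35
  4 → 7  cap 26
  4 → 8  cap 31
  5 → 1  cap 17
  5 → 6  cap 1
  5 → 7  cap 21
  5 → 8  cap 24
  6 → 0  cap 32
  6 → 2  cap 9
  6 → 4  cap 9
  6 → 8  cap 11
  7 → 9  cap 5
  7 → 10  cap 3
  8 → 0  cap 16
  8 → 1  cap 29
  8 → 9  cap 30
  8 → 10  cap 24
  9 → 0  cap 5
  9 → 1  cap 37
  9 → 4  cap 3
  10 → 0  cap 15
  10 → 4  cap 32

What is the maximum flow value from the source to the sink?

augment #1: 3→2→0 bottleneck 16, total now 16
augment #2: 3→6→0 bottleneck 1, total now 17
augment #3: 3→1→6→0 bottleneck 4, total now 21
augment #4: 3→7→9→0 bottleneck 3, total now 24

Maximum flow value: 24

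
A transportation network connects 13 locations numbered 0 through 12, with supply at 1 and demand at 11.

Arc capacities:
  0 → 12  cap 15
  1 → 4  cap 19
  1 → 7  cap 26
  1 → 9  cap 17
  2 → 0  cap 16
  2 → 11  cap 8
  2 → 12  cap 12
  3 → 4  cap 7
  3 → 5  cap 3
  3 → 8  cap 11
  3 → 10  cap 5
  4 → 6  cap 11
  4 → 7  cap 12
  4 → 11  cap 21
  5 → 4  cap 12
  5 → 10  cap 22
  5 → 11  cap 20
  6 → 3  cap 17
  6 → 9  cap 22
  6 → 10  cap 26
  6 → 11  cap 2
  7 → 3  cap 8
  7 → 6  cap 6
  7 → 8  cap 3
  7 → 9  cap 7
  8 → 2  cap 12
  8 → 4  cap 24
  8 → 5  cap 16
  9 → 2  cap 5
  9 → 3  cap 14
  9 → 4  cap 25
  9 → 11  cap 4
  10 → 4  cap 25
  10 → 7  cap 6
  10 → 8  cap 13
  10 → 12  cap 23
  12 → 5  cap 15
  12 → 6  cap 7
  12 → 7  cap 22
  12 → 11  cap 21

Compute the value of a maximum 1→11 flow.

augment #1: 1→4→11 bottleneck 19, total now 19
augment #2: 1→9→11 bottleneck 4, total now 23
augment #3: 1→7→6→11 bottleneck 2, total now 25
augment #4: 1→9→2→11 bottleneck 5, total now 30
augment #5: 1→9→4→11 bottleneck 2, total now 32
augment #6: 1→7→3→5→11 bottleneck 3, total now 35
augment #7: 1→7→8→2→11 bottleneck 3, total now 38
augment #8: 1→7→3→8→5→11 bottleneck 5, total now 43
augment #9: 1→7→6→10→12→11 bottleneck 4, total now 47
augment #10: 1→9→3→8→5→11 bottleneck 6, total now 53
augment #11: 1→7→9→3→10→12→11 bottleneck 5, total now 58
augment #12: 1→7→9→4→6→10→12→11 bottleneck 2, total now 60

Maximum flow value: 60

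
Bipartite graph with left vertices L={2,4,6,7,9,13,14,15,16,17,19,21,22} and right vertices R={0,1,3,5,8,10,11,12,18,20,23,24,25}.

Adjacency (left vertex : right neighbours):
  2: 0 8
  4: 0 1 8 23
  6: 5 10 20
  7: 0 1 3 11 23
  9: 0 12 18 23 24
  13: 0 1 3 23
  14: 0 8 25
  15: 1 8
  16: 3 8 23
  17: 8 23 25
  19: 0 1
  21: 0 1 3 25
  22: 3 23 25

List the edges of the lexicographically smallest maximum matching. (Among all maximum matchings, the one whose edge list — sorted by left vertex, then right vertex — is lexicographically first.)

|M| = 9 (so the lex-smallest maximum matching has 9 edges)
process left vertices in ascending order; for each, take the smallest-labelled available neighbour that still permits 9 edges overall, or leave it unmatched if none does
lex-smallest matching: {2-0, 4-1, 6-5, 7-11, 9-12, 13-3, 14-8, 16-23, 17-25}

Lex-smallest maximum matching: {(2,0), (4,1), (6,5), (7,11), (9,12), (13,3), (14,8), (16,23), (17,25)}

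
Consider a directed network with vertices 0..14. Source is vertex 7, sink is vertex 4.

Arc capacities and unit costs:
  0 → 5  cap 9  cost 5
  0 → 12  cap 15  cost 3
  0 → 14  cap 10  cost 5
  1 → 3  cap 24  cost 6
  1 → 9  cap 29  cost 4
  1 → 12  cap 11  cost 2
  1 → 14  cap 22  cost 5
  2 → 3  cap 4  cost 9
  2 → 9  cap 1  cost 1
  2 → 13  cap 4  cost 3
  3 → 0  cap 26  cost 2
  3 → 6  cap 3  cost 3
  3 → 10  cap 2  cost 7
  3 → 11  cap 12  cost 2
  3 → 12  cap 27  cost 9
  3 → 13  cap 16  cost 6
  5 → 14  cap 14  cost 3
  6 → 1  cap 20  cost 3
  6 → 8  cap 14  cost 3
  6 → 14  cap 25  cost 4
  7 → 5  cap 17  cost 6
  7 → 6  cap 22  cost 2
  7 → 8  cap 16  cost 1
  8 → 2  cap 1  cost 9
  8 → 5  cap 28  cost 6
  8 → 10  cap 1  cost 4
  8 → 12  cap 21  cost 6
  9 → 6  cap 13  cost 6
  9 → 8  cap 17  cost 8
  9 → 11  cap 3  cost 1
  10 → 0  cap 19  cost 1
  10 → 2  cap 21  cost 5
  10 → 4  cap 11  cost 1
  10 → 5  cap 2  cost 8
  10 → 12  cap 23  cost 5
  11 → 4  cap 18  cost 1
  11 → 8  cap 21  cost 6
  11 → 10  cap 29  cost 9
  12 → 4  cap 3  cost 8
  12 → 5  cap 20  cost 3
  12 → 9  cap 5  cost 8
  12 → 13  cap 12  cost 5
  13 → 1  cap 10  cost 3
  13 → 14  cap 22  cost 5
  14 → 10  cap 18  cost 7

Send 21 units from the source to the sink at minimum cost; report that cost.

shortest-cost path #1: 7→8→10→4 push 1 @ unit cost 6 (adds 6)
shortest-cost path #2: 7→6→1→9→11→4 push 3 @ unit cost 11 (adds 33)
shortest-cost path #3: 7→6→14→10→4 push 10 @ unit cost 14 (adds 140)
shortest-cost path #4: 7→6→1→3→11→4 push 7 @ unit cost 14 (adds 98)
total cost = 277

Minimum cost for 21 units: 277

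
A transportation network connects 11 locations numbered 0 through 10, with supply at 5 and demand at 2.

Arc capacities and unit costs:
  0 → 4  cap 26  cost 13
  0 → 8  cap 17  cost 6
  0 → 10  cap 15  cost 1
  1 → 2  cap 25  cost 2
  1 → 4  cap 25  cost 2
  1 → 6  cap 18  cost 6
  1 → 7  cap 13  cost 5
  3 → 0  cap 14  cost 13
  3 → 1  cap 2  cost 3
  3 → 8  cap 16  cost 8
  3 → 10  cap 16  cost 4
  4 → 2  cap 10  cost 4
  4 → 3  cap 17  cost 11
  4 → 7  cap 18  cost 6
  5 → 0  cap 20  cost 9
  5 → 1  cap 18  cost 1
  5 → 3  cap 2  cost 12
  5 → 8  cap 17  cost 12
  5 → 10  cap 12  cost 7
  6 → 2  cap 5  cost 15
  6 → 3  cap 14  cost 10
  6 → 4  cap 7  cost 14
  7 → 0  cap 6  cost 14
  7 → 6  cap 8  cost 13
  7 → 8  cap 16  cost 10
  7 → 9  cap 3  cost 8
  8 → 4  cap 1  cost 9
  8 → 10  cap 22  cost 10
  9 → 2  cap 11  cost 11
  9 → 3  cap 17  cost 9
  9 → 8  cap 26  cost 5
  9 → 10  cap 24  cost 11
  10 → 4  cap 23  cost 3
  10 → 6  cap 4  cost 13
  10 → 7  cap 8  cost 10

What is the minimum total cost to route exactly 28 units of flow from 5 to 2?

Minimum cost for 28 units: 194

shortest-cost path #1: 5→1→2 push 18 @ unit cost 3 (adds 54)
shortest-cost path #2: 5→10→4→2 push 10 @ unit cost 14 (adds 140)
total cost = 194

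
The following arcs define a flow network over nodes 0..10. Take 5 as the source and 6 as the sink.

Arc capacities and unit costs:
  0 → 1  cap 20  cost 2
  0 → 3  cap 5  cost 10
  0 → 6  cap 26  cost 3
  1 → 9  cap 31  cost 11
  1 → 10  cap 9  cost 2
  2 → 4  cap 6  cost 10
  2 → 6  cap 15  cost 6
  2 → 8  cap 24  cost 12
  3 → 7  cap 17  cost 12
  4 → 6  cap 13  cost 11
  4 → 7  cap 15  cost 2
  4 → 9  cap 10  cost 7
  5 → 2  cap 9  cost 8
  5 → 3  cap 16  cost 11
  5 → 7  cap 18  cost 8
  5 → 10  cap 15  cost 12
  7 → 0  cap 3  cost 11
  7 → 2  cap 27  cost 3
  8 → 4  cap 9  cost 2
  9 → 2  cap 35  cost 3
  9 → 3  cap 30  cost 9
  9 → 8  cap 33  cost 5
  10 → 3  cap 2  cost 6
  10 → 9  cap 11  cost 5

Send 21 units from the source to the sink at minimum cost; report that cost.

shortest-cost path #1: 5→2→6 push 9 @ unit cost 14 (adds 126)
shortest-cost path #2: 5→7→2→6 push 6 @ unit cost 17 (adds 102)
shortest-cost path #3: 5→7→0→6 push 3 @ unit cost 22 (adds 66)
shortest-cost path #4: 5→7→2→4→6 push 3 @ unit cost 32 (adds 96)
total cost = 390

Minimum cost for 21 units: 390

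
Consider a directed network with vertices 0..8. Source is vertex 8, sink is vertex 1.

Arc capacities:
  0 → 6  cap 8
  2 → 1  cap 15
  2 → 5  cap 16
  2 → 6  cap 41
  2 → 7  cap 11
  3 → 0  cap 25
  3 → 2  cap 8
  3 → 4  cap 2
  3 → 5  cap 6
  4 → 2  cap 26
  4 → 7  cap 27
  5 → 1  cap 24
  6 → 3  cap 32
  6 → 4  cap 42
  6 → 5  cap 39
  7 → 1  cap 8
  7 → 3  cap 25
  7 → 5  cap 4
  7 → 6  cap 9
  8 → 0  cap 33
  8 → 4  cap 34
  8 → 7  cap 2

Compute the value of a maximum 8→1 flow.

Maximum flow value: 44

augment #1: 8→7→1 bottleneck 2, total now 2
augment #2: 8→4→2→1 bottleneck 15, total now 17
augment #3: 8→4→7→1 bottleneck 6, total now 23
augment #4: 8→0→6→5→1 bottleneck 8, total now 31
augment #5: 8→4→2→5→1 bottleneck 11, total now 42
augment #6: 8→4→7→5→1 bottleneck 2, total now 44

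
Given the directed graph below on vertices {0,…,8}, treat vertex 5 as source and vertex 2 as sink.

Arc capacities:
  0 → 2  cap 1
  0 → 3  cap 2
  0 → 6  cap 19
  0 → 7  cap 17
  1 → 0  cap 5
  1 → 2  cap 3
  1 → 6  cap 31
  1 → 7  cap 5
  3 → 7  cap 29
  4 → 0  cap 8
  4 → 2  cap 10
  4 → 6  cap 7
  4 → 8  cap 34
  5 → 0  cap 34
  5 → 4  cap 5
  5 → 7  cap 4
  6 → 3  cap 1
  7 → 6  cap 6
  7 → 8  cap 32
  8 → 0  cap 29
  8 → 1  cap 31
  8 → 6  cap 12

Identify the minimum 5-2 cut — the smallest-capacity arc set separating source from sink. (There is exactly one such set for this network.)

augment #1: 5→0→2 push 1
augment #2: 5→4→2 push 5
augment #3: 5→7→8→1→2 push 3
max flow = 9; residual-reachable set from 5 gives S-side
cut edges (S→T): {(0,2), (1,2), (5,4)} total cap 9

Min-cut arcs: {(0,2), (1,2), (5,4)} (total capacity 9)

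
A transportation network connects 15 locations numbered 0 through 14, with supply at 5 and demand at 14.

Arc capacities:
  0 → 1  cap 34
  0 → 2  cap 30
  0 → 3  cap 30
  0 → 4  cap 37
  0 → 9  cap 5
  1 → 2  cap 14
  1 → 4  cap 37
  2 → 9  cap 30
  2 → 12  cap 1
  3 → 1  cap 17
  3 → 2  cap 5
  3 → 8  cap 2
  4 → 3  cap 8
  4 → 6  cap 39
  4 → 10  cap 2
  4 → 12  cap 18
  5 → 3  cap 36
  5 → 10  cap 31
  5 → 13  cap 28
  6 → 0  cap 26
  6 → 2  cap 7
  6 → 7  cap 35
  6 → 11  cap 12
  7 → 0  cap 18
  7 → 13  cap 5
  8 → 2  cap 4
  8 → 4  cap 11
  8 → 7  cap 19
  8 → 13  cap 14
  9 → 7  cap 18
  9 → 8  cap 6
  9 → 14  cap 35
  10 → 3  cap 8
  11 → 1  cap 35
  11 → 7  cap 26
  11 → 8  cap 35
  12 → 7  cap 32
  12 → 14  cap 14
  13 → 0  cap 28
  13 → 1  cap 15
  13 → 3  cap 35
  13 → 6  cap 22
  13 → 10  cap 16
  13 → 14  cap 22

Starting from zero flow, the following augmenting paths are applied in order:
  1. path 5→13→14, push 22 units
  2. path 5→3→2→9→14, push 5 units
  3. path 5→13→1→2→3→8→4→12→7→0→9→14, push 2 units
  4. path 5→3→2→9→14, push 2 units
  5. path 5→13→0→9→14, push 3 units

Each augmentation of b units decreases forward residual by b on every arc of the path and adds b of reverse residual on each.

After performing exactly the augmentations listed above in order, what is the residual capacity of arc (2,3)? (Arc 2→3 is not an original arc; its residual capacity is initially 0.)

after path 1 (5→13→14, push 22): res(2,3)=0
after path 2 (5→3→2→9→14, push 5): res(2,3)=5
after path 3 (5→13→1→2→3→8→4→12→7→0→9→14, push 2): res(2,3)=3
after path 4 (5→3→2→9→14, push 2): res(2,3)=5
after path 5 (5→13→0→9→14, push 3): res(2,3)=5

Residual capacity of (2,3): 5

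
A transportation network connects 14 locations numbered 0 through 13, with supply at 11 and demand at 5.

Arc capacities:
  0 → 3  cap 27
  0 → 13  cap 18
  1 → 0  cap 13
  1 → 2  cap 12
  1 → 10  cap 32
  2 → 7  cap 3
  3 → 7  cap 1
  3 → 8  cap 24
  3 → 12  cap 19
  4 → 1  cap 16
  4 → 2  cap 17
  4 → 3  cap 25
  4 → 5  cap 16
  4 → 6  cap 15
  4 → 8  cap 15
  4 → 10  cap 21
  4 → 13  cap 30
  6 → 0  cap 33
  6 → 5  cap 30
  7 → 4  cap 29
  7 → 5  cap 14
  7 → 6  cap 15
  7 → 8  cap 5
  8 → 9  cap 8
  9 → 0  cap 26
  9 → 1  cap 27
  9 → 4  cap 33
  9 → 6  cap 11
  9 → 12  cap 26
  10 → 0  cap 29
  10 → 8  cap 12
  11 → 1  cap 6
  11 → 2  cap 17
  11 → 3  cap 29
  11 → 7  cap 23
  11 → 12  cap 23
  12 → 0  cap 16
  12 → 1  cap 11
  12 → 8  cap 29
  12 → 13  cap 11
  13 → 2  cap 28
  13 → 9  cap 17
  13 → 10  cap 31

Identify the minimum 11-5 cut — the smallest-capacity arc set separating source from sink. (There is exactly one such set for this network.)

Min-cut arcs: {(2,7), (3,7), (8,9), (11,7), (13,9)} (total capacity 52)

augment #1: 11→7→5 push 14
augment #2: 11→7→4→5 push 9
augment #3: 11→2→7→4→5 push 3
augment #4: 11→3→7→4→5 push 1
augment #5: 11→3→8→9→4→5 push 3
augment #6: 11→3→8→9→6→5 push 5
augment #7: 11→12→13→9→6→5 push 6
augment #8: 11→12→13→9→4→6→5 push 5
augment #9: 11→1→0→13→9→4→6→5 push 6
max flow = 52; residual-reachable set from 11 gives S-side
cut edges (S→T): {(2,7), (3,7), (8,9), (11,7), (13,9)} total cap 52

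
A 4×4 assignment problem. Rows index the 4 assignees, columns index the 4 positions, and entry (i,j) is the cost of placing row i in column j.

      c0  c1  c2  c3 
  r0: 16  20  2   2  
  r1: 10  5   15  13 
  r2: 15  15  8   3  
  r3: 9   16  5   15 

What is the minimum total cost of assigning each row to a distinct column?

Minimum assignment cost: 19

optimal assignment: row0→col2 (cost 2), row1→col1 (cost 5), row2→col3 (cost 3), row3→col0 (cost 9)
total = 2 + 5 + 3 + 9 = 19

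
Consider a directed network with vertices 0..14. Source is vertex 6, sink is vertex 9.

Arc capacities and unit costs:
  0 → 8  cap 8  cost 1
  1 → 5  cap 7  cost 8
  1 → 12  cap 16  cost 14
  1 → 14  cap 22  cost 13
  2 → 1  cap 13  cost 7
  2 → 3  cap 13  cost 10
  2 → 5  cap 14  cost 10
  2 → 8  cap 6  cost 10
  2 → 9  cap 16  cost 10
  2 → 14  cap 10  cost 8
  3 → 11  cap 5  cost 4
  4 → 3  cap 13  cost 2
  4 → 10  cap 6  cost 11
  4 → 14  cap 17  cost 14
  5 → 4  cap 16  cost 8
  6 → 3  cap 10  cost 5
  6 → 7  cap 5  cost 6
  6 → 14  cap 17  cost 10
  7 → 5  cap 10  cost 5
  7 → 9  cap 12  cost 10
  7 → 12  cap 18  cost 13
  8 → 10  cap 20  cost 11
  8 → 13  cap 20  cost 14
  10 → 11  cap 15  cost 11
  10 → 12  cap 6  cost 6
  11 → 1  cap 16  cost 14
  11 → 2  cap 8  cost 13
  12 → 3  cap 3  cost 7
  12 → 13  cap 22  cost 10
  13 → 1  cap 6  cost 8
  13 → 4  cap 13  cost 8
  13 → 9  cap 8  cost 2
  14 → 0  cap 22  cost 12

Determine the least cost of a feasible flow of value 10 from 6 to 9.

shortest-cost path #1: 6→7→9 push 5 @ unit cost 16 (adds 80)
shortest-cost path #2: 6→3→11→2→9 push 5 @ unit cost 32 (adds 160)
total cost = 240

Minimum cost for 10 units: 240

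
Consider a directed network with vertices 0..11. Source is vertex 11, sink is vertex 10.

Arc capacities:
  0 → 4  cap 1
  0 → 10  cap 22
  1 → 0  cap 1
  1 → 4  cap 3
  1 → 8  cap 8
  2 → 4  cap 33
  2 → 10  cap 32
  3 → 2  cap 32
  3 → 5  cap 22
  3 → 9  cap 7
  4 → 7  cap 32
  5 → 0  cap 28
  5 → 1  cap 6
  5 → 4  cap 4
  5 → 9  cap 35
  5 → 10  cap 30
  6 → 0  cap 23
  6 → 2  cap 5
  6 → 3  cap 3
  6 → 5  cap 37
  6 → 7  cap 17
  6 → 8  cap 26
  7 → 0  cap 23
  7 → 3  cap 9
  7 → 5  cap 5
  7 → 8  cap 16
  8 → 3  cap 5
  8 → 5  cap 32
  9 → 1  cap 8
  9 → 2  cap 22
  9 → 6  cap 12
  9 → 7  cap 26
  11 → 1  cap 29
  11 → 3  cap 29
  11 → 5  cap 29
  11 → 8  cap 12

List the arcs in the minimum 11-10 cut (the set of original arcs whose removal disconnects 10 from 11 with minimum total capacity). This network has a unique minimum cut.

Min-cut arcs: {(1,0), (1,4), (1,8), (11,3), (11,5), (11,8)} (total capacity 82)

augment #1: 11→5→10 push 29
augment #2: 11→1→0→10 push 1
augment #3: 11→3→2→10 push 29
augment #4: 11→8→5→10 push 1
augment #5: 11→8→3→2→10 push 3
augment #6: 11→8→5→0→10 push 8
augment #7: 11→1→4→7→0→10 push 3
augment #8: 11→1→8→5→0→10 push 8
max flow = 82; residual-reachable set from 11 gives S-side
cut edges (S→T): {(1,0), (1,4), (1,8), (11,3), (11,5), (11,8)} total cap 82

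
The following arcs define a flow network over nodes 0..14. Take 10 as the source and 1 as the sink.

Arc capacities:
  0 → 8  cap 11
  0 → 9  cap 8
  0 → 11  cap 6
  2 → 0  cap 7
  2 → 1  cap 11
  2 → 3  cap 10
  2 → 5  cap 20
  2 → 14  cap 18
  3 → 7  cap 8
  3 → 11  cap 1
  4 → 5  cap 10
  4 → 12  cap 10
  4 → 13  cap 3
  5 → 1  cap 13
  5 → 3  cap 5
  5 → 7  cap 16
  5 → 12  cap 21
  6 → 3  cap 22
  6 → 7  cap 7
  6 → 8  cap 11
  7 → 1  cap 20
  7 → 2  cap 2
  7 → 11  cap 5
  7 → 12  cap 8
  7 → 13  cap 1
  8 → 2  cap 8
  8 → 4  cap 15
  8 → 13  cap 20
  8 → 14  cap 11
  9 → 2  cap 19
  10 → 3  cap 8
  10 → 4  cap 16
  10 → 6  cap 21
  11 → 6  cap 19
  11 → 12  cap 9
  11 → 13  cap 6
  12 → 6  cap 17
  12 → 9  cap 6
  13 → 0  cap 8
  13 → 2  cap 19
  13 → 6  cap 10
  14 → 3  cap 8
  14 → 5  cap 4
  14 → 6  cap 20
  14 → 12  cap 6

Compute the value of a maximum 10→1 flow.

augment #1: 10→3→7→1 bottleneck 8, total now 8
augment #2: 10→4→5→1 bottleneck 10, total now 18
augment #3: 10→6→7→1 bottleneck 7, total now 25
augment #4: 10→4→13→2→1 bottleneck 3, total now 28
augment #5: 10→6→8→2→1 bottleneck 8, total now 36
augment #6: 10→6→8→14→5→1 bottleneck 3, total now 39
augment #7: 10→4→12→9→2→5→7→1 bottleneck 3, total now 42
augment #8: 10→6→3→11→13→2→5→7→1 bottleneck 1, total now 43

Maximum flow value: 43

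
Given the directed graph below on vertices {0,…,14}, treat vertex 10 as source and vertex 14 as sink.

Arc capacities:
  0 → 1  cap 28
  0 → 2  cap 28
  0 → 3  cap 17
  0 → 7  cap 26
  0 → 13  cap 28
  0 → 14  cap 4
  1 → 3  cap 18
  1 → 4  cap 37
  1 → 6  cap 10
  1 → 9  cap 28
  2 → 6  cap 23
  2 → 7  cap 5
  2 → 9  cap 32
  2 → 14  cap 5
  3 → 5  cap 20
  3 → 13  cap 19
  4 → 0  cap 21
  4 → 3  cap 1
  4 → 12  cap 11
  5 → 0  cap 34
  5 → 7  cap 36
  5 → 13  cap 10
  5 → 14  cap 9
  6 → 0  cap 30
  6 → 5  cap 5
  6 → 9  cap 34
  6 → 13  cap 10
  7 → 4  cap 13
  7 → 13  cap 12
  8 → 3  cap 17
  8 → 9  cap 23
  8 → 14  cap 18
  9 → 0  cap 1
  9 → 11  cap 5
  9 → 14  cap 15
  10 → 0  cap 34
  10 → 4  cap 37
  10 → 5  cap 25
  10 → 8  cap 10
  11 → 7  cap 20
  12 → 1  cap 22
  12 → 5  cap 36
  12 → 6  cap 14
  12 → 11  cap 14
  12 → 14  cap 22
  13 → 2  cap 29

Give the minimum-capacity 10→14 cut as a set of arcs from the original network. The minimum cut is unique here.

augment #1: 10→0→14 push 4
augment #2: 10→5→14 push 9
augment #3: 10→8→14 push 10
augment #4: 10→0→2→14 push 5
augment #5: 10→4→12→14 push 11
augment #6: 10→0→1→9→14 push 15
max flow = 54; residual-reachable set from 10 gives S-side
cut edges (S→T): {(0,14), (2,14), (4,12), (5,14), (9,14), (10,8)} total cap 54

Min-cut arcs: {(0,14), (2,14), (4,12), (5,14), (9,14), (10,8)} (total capacity 54)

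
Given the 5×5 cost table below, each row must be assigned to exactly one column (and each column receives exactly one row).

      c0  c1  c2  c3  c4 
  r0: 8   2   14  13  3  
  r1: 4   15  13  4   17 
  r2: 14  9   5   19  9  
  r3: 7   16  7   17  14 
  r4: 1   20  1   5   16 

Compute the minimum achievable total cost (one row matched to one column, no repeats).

Minimum assignment cost: 23

one of 2 optimal assignments: row0→col1 (cost 2), row1→col3 (cost 4), row2→col4 (cost 9), row3→col0 (cost 7), row4→col2 (cost 1)
total = 2 + 4 + 9 + 7 + 1 = 23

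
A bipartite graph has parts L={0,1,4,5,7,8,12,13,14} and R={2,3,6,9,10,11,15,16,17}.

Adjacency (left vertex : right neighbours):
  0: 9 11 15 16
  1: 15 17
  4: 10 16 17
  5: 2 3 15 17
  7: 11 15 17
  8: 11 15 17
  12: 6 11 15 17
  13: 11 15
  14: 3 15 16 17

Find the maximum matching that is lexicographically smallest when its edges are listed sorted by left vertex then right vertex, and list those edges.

|M| = 8 (so the lex-smallest maximum matching has 8 edges)
process left vertices in ascending order; for each, take the smallest-labelled available neighbour that still permits 8 edges overall, or leave it unmatched if none does
lex-smallest matching: {0-9, 1-15, 4-10, 5-2, 7-11, 8-17, 12-6, 14-3}

Lex-smallest maximum matching: {(0,9), (1,15), (4,10), (5,2), (7,11), (8,17), (12,6), (14,3)}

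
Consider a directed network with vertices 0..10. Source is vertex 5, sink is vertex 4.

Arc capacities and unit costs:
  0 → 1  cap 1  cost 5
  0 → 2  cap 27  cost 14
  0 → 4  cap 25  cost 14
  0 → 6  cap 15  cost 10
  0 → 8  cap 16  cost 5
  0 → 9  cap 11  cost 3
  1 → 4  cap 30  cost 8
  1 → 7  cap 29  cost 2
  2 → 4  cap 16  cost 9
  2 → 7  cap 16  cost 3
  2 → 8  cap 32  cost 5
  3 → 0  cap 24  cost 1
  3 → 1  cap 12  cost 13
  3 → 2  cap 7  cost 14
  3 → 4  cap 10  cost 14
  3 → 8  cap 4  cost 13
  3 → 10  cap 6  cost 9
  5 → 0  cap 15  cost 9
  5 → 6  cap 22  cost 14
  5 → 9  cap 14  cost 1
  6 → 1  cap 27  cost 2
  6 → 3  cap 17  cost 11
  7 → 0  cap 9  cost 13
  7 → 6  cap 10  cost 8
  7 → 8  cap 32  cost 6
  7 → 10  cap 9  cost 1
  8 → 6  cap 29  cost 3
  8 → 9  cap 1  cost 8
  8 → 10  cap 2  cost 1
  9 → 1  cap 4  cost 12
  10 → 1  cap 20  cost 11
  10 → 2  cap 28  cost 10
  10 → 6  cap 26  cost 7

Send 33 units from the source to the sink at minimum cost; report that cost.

Minimum cost for 33 units: 764

shortest-cost path #1: 5→9→1→4 push 4 @ unit cost 21 (adds 84)
shortest-cost path #2: 5→0→1→4 push 1 @ unit cost 22 (adds 22)
shortest-cost path #3: 5→0→4 push 14 @ unit cost 23 (adds 322)
shortest-cost path #4: 5→6→1→4 push 14 @ unit cost 24 (adds 336)
total cost = 764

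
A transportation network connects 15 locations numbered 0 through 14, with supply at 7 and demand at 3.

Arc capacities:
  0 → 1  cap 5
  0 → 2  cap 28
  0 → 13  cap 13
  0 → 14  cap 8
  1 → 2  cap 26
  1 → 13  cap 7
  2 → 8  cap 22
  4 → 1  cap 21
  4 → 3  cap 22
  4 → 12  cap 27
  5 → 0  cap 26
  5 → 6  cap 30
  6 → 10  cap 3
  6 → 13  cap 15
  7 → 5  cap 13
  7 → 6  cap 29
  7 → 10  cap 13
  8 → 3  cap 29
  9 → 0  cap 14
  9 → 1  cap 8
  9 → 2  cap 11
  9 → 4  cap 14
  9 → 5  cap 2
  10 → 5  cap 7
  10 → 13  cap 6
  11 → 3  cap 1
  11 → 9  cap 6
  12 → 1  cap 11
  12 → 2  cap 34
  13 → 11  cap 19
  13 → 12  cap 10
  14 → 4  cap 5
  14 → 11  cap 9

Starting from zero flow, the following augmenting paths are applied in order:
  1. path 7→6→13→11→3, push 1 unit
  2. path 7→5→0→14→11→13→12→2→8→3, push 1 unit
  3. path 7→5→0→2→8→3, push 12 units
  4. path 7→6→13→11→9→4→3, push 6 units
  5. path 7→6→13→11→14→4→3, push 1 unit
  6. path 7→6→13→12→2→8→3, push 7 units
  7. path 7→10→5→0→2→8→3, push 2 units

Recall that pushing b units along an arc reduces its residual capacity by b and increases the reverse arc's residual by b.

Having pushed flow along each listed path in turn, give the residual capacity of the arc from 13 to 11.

after path 1 (7→6→13→11→3, push 1): res(13,11)=18
after path 2 (7→5→0→14→11→13→12→2→8→3, push 1): res(13,11)=19
after path 3 (7→5→0→2→8→3, push 12): res(13,11)=19
after path 4 (7→6→13→11→9→4→3, push 6): res(13,11)=13
after path 5 (7→6→13→11→14→4→3, push 1): res(13,11)=12
after path 6 (7→6→13→12→2→8→3, push 7): res(13,11)=12
after path 7 (7→10→5→0→2→8→3, push 2): res(13,11)=12

Residual capacity of (13,11): 12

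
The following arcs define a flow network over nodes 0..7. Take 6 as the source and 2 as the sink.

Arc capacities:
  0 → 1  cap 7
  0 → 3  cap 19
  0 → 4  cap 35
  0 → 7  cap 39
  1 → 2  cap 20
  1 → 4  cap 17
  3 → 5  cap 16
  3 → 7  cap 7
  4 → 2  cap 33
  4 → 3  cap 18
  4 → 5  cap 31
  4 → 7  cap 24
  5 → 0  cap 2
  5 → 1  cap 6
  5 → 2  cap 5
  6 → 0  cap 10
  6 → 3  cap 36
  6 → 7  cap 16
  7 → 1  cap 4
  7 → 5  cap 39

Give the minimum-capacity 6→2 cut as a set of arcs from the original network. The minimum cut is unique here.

augment #1: 6→0→1→2 push 7
augment #2: 6→0→4→2 push 3
augment #3: 6→3→5→2 push 5
augment #4: 6→7→1→2 push 4
augment #5: 6→3→5→1→2 push 6
augment #6: 6→3→5→0→4→2 push 2
max flow = 27; residual-reachable set from 6 gives S-side
cut edges (S→T): {(5,0), (5,1), (5,2), (6,0), (7,1)} total cap 27

Min-cut arcs: {(5,0), (5,1), (5,2), (6,0), (7,1)} (total capacity 27)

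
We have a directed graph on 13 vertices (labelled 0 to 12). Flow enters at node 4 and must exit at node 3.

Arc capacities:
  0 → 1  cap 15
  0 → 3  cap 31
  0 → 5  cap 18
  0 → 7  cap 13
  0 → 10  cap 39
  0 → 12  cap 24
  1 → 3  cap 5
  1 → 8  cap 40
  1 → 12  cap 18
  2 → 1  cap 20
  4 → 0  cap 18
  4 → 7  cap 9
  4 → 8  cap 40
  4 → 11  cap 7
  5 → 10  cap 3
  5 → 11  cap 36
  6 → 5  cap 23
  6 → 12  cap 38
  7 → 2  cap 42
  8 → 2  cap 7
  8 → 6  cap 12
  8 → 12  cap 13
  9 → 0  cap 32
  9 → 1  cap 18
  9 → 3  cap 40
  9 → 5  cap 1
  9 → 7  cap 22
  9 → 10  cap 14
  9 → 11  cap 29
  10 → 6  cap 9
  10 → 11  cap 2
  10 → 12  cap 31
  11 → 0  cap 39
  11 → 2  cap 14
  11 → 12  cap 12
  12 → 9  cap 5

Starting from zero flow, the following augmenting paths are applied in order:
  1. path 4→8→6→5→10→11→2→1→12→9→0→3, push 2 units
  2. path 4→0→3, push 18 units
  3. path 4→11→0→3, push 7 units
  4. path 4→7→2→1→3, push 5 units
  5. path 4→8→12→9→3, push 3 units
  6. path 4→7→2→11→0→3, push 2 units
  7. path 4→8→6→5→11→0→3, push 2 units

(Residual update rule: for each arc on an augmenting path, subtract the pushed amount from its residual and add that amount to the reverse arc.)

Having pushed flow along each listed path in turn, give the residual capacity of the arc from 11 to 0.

after path 1 (4→8→6→5→10→11→2→1→12→9→0→3, push 2): res(11,0)=39
after path 2 (4→0→3, push 18): res(11,0)=39
after path 3 (4→11→0→3, push 7): res(11,0)=32
after path 4 (4→7→2→1→3, push 5): res(11,0)=32
after path 5 (4→8→12→9→3, push 3): res(11,0)=32
after path 6 (4→7→2→11→0→3, push 2): res(11,0)=30
after path 7 (4→8→6→5→11→0→3, push 2): res(11,0)=28

Residual capacity of (11,0): 28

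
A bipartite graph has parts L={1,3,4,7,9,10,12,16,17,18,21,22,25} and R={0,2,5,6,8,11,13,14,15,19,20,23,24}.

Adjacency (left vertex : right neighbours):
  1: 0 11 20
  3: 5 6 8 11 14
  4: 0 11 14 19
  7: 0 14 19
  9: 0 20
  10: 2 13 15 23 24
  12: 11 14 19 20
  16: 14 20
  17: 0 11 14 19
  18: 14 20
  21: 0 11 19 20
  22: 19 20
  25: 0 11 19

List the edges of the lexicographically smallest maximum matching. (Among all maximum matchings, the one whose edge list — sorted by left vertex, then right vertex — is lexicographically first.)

|M| = 7 (so the lex-smallest maximum matching has 7 edges)
process left vertices in ascending order; for each, take the smallest-labelled available neighbour that still permits 7 edges overall, or leave it unmatched if none does
lex-smallest matching: {1-0, 3-5, 4-11, 7-14, 9-20, 10-2, 12-19}

Lex-smallest maximum matching: {(1,0), (3,5), (4,11), (7,14), (9,20), (10,2), (12,19)}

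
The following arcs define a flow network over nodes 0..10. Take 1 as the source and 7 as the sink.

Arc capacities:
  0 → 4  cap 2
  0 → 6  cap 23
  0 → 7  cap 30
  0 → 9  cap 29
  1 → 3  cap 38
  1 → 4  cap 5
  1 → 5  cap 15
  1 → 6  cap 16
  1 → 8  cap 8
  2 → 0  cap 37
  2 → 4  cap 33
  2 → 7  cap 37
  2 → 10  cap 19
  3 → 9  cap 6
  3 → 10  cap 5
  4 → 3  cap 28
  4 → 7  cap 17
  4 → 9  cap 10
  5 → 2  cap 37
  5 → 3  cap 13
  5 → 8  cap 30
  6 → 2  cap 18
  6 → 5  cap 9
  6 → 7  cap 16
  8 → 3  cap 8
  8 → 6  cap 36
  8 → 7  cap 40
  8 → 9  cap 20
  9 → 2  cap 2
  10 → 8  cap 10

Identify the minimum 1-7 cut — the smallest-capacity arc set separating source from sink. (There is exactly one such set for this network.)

augment #1: 1→4→7 push 5
augment #2: 1→6→7 push 16
augment #3: 1→8→7 push 8
augment #4: 1→5→2→7 push 15
augment #5: 1→3→9→2→7 push 2
augment #6: 1→3→10→8→7 push 5
max flow = 51; residual-reachable set from 1 gives S-side
cut edges (S→T): {(1,4), (1,5), (1,6), (1,8), (3,10), (9,2)} total cap 51

Min-cut arcs: {(1,4), (1,5), (1,6), (1,8), (3,10), (9,2)} (total capacity 51)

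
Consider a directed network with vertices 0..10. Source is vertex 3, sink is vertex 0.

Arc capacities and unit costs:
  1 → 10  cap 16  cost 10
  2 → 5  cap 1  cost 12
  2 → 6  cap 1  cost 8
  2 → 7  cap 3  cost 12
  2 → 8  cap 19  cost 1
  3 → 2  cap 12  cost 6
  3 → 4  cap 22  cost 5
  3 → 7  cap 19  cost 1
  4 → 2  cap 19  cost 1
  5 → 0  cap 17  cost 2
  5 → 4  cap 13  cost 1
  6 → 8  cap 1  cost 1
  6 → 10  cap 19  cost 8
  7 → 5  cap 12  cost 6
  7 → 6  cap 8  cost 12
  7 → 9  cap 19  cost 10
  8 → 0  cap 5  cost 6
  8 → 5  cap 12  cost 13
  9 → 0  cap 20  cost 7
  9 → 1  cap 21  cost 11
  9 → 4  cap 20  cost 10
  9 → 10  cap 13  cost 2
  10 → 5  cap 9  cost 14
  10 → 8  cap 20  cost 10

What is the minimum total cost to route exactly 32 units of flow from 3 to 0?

shortest-cost path #1: 3→7→5→0 push 12 @ unit cost 9 (adds 108)
shortest-cost path #2: 3→2→8→0 push 5 @ unit cost 13 (adds 65)
shortest-cost path #3: 3→7→9→0 push 7 @ unit cost 18 (adds 126)
shortest-cost path #4: 3→2→5→0 push 1 @ unit cost 20 (adds 20)
shortest-cost path #5: 3→2→8→5→0 push 4 @ unit cost 22 (adds 88)
shortest-cost path #6: 3→2→8→5→7→9→0 push 2 @ unit cost 31 (adds 62)
shortest-cost path #7: 3→4→2→8→5→7→9→0 push 1 @ unit cost 31 (adds 31)
total cost = 500

Minimum cost for 32 units: 500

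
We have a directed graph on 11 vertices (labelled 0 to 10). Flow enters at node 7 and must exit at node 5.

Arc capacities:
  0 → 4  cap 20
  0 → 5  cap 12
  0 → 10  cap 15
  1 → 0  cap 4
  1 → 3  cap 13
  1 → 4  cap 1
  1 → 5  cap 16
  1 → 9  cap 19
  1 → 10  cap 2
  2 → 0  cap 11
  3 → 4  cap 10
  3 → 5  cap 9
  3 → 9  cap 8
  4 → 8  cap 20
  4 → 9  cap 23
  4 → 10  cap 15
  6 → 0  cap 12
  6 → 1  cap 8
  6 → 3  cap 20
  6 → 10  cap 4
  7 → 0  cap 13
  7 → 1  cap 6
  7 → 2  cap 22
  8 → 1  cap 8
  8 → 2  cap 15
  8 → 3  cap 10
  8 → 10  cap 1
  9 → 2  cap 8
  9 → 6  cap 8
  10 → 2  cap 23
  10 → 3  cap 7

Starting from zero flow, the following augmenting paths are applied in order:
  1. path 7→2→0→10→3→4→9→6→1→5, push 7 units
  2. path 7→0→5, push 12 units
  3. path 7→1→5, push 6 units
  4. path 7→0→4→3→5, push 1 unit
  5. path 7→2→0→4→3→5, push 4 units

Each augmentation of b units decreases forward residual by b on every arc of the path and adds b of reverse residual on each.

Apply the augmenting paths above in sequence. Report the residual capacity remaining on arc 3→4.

after path 1 (7→2→0→10→3→4→9→6→1→5, push 7): res(3,4)=3
after path 2 (7→0→5, push 12): res(3,4)=3
after path 3 (7→1→5, push 6): res(3,4)=3
after path 4 (7→0→4→3→5, push 1): res(3,4)=4
after path 5 (7→2→0→4→3→5, push 4): res(3,4)=8

Residual capacity of (3,4): 8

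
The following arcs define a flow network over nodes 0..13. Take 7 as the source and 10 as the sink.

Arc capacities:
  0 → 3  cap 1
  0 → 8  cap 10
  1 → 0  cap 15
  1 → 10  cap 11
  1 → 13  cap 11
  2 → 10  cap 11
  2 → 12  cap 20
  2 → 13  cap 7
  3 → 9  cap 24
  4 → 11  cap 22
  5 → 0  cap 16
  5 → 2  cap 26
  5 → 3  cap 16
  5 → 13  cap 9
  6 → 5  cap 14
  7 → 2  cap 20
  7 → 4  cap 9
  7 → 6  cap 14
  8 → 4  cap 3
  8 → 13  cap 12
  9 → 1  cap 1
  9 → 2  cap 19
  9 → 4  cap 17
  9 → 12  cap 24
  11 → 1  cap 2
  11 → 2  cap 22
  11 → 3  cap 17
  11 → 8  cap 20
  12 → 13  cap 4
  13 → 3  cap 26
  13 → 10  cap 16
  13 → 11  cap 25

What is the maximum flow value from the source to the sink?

augment #1: 7→2→10 bottleneck 11, total now 11
augment #2: 7→2→13→10 bottleneck 7, total now 18
augment #3: 7→2→12→13→10 bottleneck 2, total now 20
augment #4: 7→4→11→1→10 bottleneck 2, total now 22
augment #5: 7→6→5→13→10 bottleneck 7, total now 29
augment #6: 7→4→11→3→9→1→10 bottleneck 1, total now 30

Maximum flow value: 30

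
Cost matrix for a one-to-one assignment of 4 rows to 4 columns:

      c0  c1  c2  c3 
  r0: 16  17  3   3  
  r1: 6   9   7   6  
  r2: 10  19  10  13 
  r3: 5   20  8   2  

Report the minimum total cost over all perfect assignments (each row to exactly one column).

Minimum assignment cost: 24

optimal assignment: row0→col2 (cost 3), row1→col1 (cost 9), row2→col0 (cost 10), row3→col3 (cost 2)
total = 3 + 9 + 10 + 2 = 24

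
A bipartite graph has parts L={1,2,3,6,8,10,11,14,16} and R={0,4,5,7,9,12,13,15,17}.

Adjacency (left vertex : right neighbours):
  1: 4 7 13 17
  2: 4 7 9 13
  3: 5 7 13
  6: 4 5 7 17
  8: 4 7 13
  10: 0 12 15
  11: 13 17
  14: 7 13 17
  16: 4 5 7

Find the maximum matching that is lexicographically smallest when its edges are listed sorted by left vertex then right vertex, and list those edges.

|M| = 7 (so the lex-smallest maximum matching has 7 edges)
process left vertices in ascending order; for each, take the smallest-labelled available neighbour that still permits 7 edges overall, or leave it unmatched if none does
lex-smallest matching: {1-4, 2-9, 3-5, 6-7, 8-13, 10-0, 11-17}

Lex-smallest maximum matching: {(1,4), (2,9), (3,5), (6,7), (8,13), (10,0), (11,17)}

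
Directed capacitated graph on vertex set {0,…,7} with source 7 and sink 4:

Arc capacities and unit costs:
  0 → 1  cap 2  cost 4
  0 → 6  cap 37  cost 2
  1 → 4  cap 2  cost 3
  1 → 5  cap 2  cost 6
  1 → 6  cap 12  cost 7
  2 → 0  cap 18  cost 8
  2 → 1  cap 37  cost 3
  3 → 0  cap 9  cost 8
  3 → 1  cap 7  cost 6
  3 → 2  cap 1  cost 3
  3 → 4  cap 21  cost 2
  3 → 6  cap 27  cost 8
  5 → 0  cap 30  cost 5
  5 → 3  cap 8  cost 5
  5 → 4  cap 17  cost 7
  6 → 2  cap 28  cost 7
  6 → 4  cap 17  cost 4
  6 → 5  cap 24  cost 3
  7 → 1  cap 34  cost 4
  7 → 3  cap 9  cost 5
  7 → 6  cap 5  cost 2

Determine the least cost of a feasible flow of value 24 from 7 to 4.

Minimum cost for 24 units: 227

shortest-cost path #1: 7→6→4 push 5 @ unit cost 6 (adds 30)
shortest-cost path #2: 7→1→4 push 2 @ unit cost 7 (adds 14)
shortest-cost path #3: 7→3→4 push 9 @ unit cost 7 (adds 63)
shortest-cost path #4: 7→1→6→4 push 8 @ unit cost 15 (adds 120)
total cost = 227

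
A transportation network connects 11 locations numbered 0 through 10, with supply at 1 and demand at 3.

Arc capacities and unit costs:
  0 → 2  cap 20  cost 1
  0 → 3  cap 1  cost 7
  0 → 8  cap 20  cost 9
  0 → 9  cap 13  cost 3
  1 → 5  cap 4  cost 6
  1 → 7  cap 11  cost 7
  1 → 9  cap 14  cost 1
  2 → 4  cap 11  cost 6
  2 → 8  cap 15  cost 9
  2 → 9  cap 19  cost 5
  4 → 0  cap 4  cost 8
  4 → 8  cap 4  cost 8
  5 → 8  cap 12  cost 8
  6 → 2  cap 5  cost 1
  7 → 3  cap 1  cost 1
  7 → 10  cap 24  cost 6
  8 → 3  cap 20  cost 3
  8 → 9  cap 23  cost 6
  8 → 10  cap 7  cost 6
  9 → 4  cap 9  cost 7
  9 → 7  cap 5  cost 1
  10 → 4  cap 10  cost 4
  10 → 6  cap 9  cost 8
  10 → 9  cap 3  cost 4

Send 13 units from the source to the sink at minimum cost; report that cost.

Minimum cost for 13 units: 254

shortest-cost path #1: 1→9→7→3 push 1 @ unit cost 3 (adds 3)
shortest-cost path #2: 1→5→8→3 push 4 @ unit cost 17 (adds 68)
shortest-cost path #3: 1→9→4→8→3 push 4 @ unit cost 19 (adds 76)
shortest-cost path #4: 1→9→4→0→3 push 1 @ unit cost 23 (adds 23)
shortest-cost path #5: 1→9→4→0→8→3 push 3 @ unit cost 28 (adds 84)
total cost = 254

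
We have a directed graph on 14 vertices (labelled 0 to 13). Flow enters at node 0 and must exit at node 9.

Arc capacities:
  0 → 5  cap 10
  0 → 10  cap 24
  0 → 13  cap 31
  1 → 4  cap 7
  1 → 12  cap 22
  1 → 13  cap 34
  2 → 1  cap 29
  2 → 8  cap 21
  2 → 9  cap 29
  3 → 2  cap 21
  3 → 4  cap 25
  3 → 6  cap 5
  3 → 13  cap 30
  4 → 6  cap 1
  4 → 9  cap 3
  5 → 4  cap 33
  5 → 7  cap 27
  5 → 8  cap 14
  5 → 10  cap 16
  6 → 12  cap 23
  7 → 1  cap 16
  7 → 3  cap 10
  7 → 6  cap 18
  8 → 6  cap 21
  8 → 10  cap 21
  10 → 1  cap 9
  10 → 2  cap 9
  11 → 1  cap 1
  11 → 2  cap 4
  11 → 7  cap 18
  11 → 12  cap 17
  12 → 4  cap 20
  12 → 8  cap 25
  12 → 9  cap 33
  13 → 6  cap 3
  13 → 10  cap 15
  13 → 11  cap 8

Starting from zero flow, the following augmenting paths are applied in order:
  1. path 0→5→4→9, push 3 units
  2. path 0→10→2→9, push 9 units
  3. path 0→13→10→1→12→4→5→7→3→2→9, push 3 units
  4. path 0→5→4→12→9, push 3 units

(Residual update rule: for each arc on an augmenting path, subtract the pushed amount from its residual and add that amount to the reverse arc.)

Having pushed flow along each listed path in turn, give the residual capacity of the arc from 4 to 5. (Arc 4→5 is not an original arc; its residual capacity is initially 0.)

Residual capacity of (4,5): 3

after path 1 (0→5→4→9, push 3): res(4,5)=3
after path 2 (0→10→2→9, push 9): res(4,5)=3
after path 3 (0→13→10→1→12→4→5→7→3→2→9, push 3): res(4,5)=0
after path 4 (0→5→4→12→9, push 3): res(4,5)=3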